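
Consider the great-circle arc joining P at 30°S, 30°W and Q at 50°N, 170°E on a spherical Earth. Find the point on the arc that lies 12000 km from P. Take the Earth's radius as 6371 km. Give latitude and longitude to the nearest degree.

≈ 59°N, 104°W

Write both endpoints as unit vectors p₁, p₂ with components (cos φ cos λ, cos φ sin λ, sin φ).
The central angle between the endpoints is δ = arccos(p₁·p₂) ≈ 2.705 rad (155.0°). The total great-circle distance is δ·R ≈ 2.705 × 6371 ≈ 17232 km, so the target fraction is f = 12000/17232 ≈ 0.696.
Interpolate at f ≈ 0.696 with slerp weights a = sin((1−f)δ)/sin δ ≈ 1.730, b = sin(fδ)/sin δ ≈ 2.249.
p = a·p₁ + b·p₂ ≈ (-0.126, -0.498, 0.858); φ = arcsin(p_z) ≈ 59.07°, λ = atan2(p_y, p_x) ≈ -104.19°.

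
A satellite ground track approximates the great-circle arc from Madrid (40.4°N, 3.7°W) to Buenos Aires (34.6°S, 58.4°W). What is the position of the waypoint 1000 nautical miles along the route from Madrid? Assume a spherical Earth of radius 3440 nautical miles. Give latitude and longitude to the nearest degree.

≈ (27°N, 16°W)

Convert each endpoint to a unit vector on the sphere (x = cos φ cos λ, y = cos φ sin λ, z = sin φ).
The central angle between the endpoints is δ = arccos(p₁·p₂) ≈ 1.577 rad (90.3°). The total great-circle distance is δ·R ≈ 1.577 × 3440 ≈ 5423 nmi, so the target fraction is f = 1000/5423 ≈ 0.184.
Interpolate at f ≈ 0.184 with slerp weights a = sin((1−f)δ)/sin δ ≈ 0.960, b = sin(fδ)/sin δ ≈ 0.287.
p = a·p₁ + b·p₂ ≈ (0.853, -0.248, 0.459); φ = arcsin(p_z) ≈ 27.34°, λ = atan2(p_y, p_x) ≈ -16.22°.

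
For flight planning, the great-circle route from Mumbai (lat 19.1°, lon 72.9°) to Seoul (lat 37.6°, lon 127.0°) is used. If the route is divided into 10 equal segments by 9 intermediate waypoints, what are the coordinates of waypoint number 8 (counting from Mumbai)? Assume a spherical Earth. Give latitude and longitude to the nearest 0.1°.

From cos δ = sin φ₁ sin φ₂ + cos φ₁ cos φ₂ cos Δλ, the central angle is δ ≈ 0.878 rad (50.3°).
Interpolate at f = 8/10 with slerp weights a = sin((1−f)δ)/sin δ ≈ 0.227, b = sin(fδ)/sin δ ≈ 0.840.
p = a·p₁ + b·p₂ ≈ (-0.337, 0.736, 0.587); φ = arcsin(p_z) ≈ 35.91°, λ = atan2(p_y, p_x) ≈ 114.61°.

≈ lat 35.9°, lon 114.6°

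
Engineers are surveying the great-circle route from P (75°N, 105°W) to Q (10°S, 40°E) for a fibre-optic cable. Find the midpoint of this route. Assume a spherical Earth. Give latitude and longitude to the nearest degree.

Convert each endpoint to a unit vector on the sphere (x = cos φ cos λ, y = cos φ sin λ, z = sin φ).
The central angle between the endpoints is δ = arccos(p₁·p₂) ≈ 1.957 rad (112.1°).
Interpolate at f = 1/2 with slerp weights a = sin((1−f)δ)/sin δ ≈ 0.896, b = sin(fδ)/sin δ ≈ 0.896.
p = a·p₁ + b·p₂ ≈ (0.616, 0.343, 0.709); φ = arcsin(p_z) ≈ 45.19°, λ = atan2(p_y, p_x) ≈ 29.13°.

≈ (45°N, 29°E)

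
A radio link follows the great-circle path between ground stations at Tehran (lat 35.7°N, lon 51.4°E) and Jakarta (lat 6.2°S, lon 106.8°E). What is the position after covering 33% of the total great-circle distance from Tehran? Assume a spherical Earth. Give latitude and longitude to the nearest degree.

Write both endpoints as unit vectors p₁, p₂ with components (cos φ cos λ, cos φ sin λ, sin φ).
The central angle between the endpoints is δ = arccos(p₁·p₂) ≈ 1.164 rad (66.7°).
Interpolate at f = 0.33 with slerp weights a = sin((1−f)δ)/sin δ ≈ 0.766, b = sin(fδ)/sin δ ≈ 0.408.
p = a·p₁ + b·p₂ ≈ (0.271, 0.874, 0.403); φ = arcsin(p_z) ≈ 23.75°, λ = atan2(p_y, p_x) ≈ 72.80°.

≈ lat 24°N, lon 73°E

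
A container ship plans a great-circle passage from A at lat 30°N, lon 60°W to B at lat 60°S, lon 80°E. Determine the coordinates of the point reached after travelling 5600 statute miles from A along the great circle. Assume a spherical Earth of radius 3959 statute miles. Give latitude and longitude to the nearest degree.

≈ lat 42°S, lon 19°W

Write both endpoints as unit vectors p₁, p₂ with components (cos φ cos λ, cos φ sin λ, sin φ).
The central angle between the endpoints is δ = arccos(p₁·p₂) ≈ 2.441 rad (139.9°). The total great-circle distance is δ·R ≈ 2.441 × 3959 ≈ 9666 mi, so the target fraction is f = 5600/9666 ≈ 0.579.
Interpolate at f ≈ 0.579 with slerp weights a = sin((1−f)δ)/sin δ ≈ 1.328, b = sin(fδ)/sin δ ≈ 1.533.
p = a·p₁ + b·p₂ ≈ (0.708, -0.241, -0.664); φ = arcsin(p_z) ≈ -41.58°, λ = atan2(p_y, p_x) ≈ -18.80°.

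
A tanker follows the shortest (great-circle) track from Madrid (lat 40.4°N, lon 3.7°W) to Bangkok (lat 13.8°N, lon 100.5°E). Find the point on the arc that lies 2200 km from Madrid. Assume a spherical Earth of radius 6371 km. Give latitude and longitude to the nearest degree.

From cos δ = sin φ₁ sin φ₂ + cos φ₁ cos φ₂ cos Δλ, the central angle is δ ≈ 1.598 rad (91.5°). The total great-circle distance is δ·R ≈ 1.598 × 6371 ≈ 10178 km, so the target fraction is f = 2200/10178 ≈ 0.216.
Interpolate at f ≈ 0.216 with slerp weights a = sin((1−f)δ)/sin δ ≈ 0.950, b = sin(fδ)/sin δ ≈ 0.339.
p = a·p₁ + b·p₂ ≈ (0.662, 0.277, 0.697); φ = arcsin(p_z) ≈ 44.15°, λ = atan2(p_y, p_x) ≈ 22.68°.

≈ lat 44°N, lon 23°E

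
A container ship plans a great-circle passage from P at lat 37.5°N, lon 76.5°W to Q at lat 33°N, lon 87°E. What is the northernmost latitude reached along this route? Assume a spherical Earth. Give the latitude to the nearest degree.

The great circle lies in the plane with unit normal n̂ = (p₁ × p₂)/|p₁ × p₂|.
Here n̂_z ≈ +0.199; the vertex latitude is φ_max = arccos|n̂_z| ≈ 78.5°.

≈ 79°N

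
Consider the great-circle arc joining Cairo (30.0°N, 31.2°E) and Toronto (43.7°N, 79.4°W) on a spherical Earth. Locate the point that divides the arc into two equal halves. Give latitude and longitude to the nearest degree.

≈ 53°N, 17°W

From cos δ = sin φ₁ sin φ₂ + cos φ₁ cos φ₂ cos Δλ, the central angle is δ ≈ 1.445 rad (82.8°).
Interpolate at f = 1/2 with slerp weights a = sin((1−f)δ)/sin δ ≈ 0.667, b = sin(fδ)/sin δ ≈ 0.667.
p = a·p₁ + b·p₂ ≈ (0.582, -0.175, 0.794); φ = arcsin(p_z) ≈ 52.55°, λ = atan2(p_y, p_x) ≈ -16.69°.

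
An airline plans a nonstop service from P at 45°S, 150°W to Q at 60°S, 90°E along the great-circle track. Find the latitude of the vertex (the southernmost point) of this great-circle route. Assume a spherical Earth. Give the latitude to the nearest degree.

≈ 70°S

The great circle lies in the plane with unit normal n̂ = (p₁ × p₂)/|p₁ × p₂|.
Here n̂_z ≈ -0.340; the vertex latitude is φ_max = arccos|n̂_z| ≈ 70.1°.
Check via Clairaut: cos φ_max = |cos φ₁| · sin C = cos(45.0°)·sin(151.2°) ≈ 0.340, again giving ≈ 70.1°.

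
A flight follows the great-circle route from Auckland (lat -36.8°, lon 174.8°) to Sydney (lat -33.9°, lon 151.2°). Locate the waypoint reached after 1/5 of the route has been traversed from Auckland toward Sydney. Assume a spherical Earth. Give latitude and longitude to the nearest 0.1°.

The haversine formula gives a central angle δ ≈ 0.339 rad (19.4°) between the endpoints.
Interpolate at f = 1/5 with slerp weights a = sin((1−f)δ)/sin δ ≈ 0.806, b = sin(fδ)/sin δ ≈ 0.204.
p = a·p₁ + b·p₂ ≈ (-0.791, 0.140, -0.596); φ = arcsin(p_z) ≈ -36.60°, λ = atan2(p_y, p_x) ≈ 169.96°.

≈ lat -36.6°, lon 170.0°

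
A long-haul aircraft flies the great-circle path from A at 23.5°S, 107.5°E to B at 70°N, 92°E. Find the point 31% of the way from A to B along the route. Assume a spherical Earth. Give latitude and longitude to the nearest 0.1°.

Write both endpoints as unit vectors p₁, p₂ with components (cos φ cos λ, cos φ sin λ, sin φ).
The central angle between the endpoints is δ = arccos(p₁·p₂) ≈ 1.643 rad (94.2°).
Interpolate at f = 0.31 with slerp weights a = sin((1−f)δ)/sin δ ≈ 0.908, b = sin(fδ)/sin δ ≈ 0.489.
p = a·p₁ + b·p₂ ≈ (-0.256, 0.962, 0.097); φ = arcsin(p_z) ≈ 5.58°, λ = atan2(p_y, p_x) ≈ 104.93°.

≈ 5.6°N, 104.9°E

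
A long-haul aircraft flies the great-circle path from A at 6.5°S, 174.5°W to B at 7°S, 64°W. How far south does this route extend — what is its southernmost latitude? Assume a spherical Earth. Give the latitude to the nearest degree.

≈ 12°S

The great circle lies in the plane with unit normal n̂ = (p₁ × p₂)/|p₁ × p₂|.
Here n̂_z ≈ +0.979; the vertex latitude is φ_max = arccos|n̂_z| ≈ 11.7°.
Check via Clairaut: cos φ_max = |cos φ₁| · sin C = cos(6.5°)·sin(99.8°) ≈ 0.979, again giving ≈ 11.7°.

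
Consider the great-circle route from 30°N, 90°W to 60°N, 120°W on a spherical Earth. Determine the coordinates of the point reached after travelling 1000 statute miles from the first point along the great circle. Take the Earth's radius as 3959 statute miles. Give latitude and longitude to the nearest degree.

≈ 43°N, 98°W

Convert each endpoint to a unit vector on the sphere (x = cos φ cos λ, y = cos φ sin λ, z = sin φ).
The central angle between the endpoints is δ = arccos(p₁·p₂) ≈ 0.630 rad (36.1°). The total great-circle distance is δ·R ≈ 0.630 × 3959 ≈ 2494 mi, so the target fraction is f = 1000/2494 ≈ 0.401.
Interpolate at f ≈ 0.401 with slerp weights a = sin((1−f)δ)/sin δ ≈ 0.626, b = sin(fδ)/sin δ ≈ 0.424.
p = a·p₁ + b·p₂ ≈ (-0.106, -0.725, 0.680); φ = arcsin(p_z) ≈ 42.85°, λ = atan2(p_y, p_x) ≈ -98.32°.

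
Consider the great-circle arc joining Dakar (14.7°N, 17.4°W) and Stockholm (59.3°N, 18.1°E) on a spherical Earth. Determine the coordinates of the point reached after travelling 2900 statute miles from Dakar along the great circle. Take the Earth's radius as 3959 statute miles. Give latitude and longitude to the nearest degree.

≈ (52°N, 7°E)

From cos δ = sin φ₁ sin φ₂ + cos φ₁ cos φ₂ cos Δλ, the central angle is δ ≈ 0.902 rad (51.7°). The total great-circle distance is δ·R ≈ 0.902 × 3959 ≈ 3570 mi, so the target fraction is f = 2900/3570 ≈ 0.812.
Interpolate at f ≈ 0.812 with slerp weights a = sin((1−f)δ)/sin δ ≈ 0.215, b = sin(fδ)/sin δ ≈ 0.853.
p = a·p₁ + b·p₂ ≈ (0.612, 0.073, 0.788); φ = arcsin(p_z) ≈ 51.96°, λ = atan2(p_y, p_x) ≈ 6.81°.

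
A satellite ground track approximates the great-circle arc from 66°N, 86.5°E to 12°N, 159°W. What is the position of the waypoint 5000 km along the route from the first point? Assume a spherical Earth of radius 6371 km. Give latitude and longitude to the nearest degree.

≈ 51°N, 177°E

Write both endpoints as unit vectors p₁, p₂ with components (cos φ cos λ, cos φ sin λ, sin φ).
The central angle between the endpoints is δ = arccos(p₁·p₂) ≈ 1.546 rad (88.6°). The total great-circle distance is δ·R ≈ 1.546 × 6371 ≈ 9849 km, so the target fraction is f = 5000/9849 ≈ 0.508.
Interpolate at f ≈ 0.508 with slerp weights a = sin((1−f)δ)/sin δ ≈ 0.690, b = sin(fδ)/sin δ ≈ 0.707.
p = a·p₁ + b·p₂ ≈ (-0.628, 0.032, 0.777); φ = arcsin(p_z) ≈ 51.01°, λ = atan2(p_y, p_x) ≈ 177.06°.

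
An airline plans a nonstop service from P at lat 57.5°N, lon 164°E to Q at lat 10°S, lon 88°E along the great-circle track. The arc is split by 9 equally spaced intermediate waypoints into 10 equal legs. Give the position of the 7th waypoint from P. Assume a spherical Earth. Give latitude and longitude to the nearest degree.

≈ lat 13°N, lon 102°E

Convert each endpoint to a unit vector on the sphere (x = cos φ cos λ, y = cos φ sin λ, z = sin φ).
The central angle between the endpoints is δ = arccos(p₁·p₂) ≈ 1.589 rad (91.1°).
Interpolate at f = 7/10 with slerp weights a = sin((1−f)δ)/sin δ ≈ 0.459, b = sin(fδ)/sin δ ≈ 0.897.
p = a·p₁ + b·p₂ ≈ (-0.206, 0.951, 0.231); φ = arcsin(p_z) ≈ 13.38°, λ = atan2(p_y, p_x) ≈ 102.24°.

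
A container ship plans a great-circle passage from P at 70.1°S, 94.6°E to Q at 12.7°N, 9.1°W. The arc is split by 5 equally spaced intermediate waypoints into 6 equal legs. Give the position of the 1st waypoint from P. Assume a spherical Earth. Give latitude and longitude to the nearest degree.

From cos δ = sin φ₁ sin φ₂ + cos φ₁ cos φ₂ cos Δλ, the central angle is δ ≈ 1.860 rad (106.6°).
Interpolate at f = 1/6 with slerp weights a = sin((1−f)δ)/sin δ ≈ 1.043, b = sin(fδ)/sin δ ≈ 0.318.
p = a·p₁ + b·p₂ ≈ (0.278, 0.305, -0.911); φ = arcsin(p_z) ≈ -65.63°, λ = atan2(p_y, p_x) ≈ 47.62°.

≈ 66°S, 48°E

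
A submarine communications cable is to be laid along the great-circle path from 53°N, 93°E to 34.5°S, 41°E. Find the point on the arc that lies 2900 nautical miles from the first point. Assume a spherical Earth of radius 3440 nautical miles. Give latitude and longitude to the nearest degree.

Convert each endpoint to a unit vector on the sphere (x = cos φ cos λ, y = cos φ sin λ, z = sin φ).
The central angle between the endpoints is δ = arccos(p₁·p₂) ≈ 1.718 rad (98.5°). The total great-circle distance is δ·R ≈ 1.718 × 3440 ≈ 5911 nmi, so the target fraction is f = 2900/5911 ≈ 0.491.
Interpolate at f ≈ 0.491 with slerp weights a = sin((1−f)δ)/sin δ ≈ 0.776, b = sin(fδ)/sin δ ≈ 0.755.
p = a·p₁ + b·p₂ ≈ (0.445, 0.875, 0.192); φ = arcsin(p_z) ≈ 11.09°, λ = atan2(p_y, p_x) ≈ 63.03°.

≈ 11°N, 63°E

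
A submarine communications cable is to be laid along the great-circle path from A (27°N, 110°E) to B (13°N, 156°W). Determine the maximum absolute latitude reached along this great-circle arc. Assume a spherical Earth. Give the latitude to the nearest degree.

The great circle lies in the plane with unit normal n̂ = (p₁ × p₂)/|p₁ × p₂|.
Here n̂_z ≈ +0.867; the vertex latitude is φ_max = arccos|n̂_z| ≈ 29.9°.
Check via Clairaut: cos φ_max = |cos φ₁| · sin C = cos(27.0°)·sin(76.6°) ≈ 0.867, again giving ≈ 29.9°.

≈ 30°N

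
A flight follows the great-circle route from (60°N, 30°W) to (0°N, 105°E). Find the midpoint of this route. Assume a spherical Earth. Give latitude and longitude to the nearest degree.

Convert each endpoint to a unit vector on the sphere (x = cos φ cos λ, y = cos φ sin λ, z = sin φ).
The central angle between the endpoints is δ = arccos(p₁·p₂) ≈ 1.932 rad (110.7°).
Interpolate at f = 1/2 with slerp weights a = sin((1−f)δ)/sin δ ≈ 0.879, b = sin(fδ)/sin δ ≈ 0.879.
p = a·p₁ + b·p₂ ≈ (0.153, 0.630, 0.762); φ = arcsin(p_z) ≈ 49.61°, λ = atan2(p_y, p_x) ≈ 76.32°.

≈ (50°N, 76°E)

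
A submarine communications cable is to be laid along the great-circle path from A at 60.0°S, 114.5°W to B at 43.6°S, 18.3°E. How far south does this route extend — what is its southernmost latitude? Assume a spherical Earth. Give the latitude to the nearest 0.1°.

≈ 73.5°S

The great circle lies in the plane with unit normal n̂ = (p₁ × p₂)/|p₁ × p₂|.
Here n̂_z ≈ +0.284; the vertex latitude is φ_max = arccos|n̂_z| ≈ 73.5°.
Check via Clairaut: cos φ_max = |cos φ₁| · sin C = cos(60.0°)·sin(145.4°) ≈ 0.284, again giving ≈ 73.5°.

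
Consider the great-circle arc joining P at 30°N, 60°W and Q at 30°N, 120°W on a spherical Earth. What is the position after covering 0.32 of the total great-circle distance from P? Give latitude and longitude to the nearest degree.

≈ 33°N, 79°W

Write both endpoints as unit vectors p₁, p₂ with components (cos φ cos λ, cos φ sin λ, sin φ).
The central angle between the endpoints is δ = arccos(p₁·p₂) ≈ 0.896 rad (51.3°).
Interpolate at f = 0.32 with slerp weights a = sin((1−f)δ)/sin δ ≈ 0.733, b = sin(fδ)/sin δ ≈ 0.362.
p = a·p₁ + b·p₂ ≈ (0.161, -0.821, 0.548); φ = arcsin(p_z) ≈ 33.20°, λ = atan2(p_y, p_x) ≈ -78.94°.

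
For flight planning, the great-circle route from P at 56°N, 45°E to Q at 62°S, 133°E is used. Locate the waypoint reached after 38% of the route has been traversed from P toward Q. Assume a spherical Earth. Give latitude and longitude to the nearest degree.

≈ 11°N, 78°E

Write both endpoints as unit vectors p₁, p₂ with components (cos φ cos λ, cos φ sin λ, sin φ).
The central angle between the endpoints is δ = arccos(p₁·p₂) ≈ 2.379 rad (136.3°).
Interpolate at f = 0.38 with slerp weights a = sin((1−f)δ)/sin δ ≈ 1.440, b = sin(fδ)/sin δ ≈ 1.137.
p = a·p₁ + b·p₂ ≈ (0.206, 0.960, 0.190); φ = arcsin(p_z) ≈ 10.97°, λ = atan2(p_y, p_x) ≈ 77.92°.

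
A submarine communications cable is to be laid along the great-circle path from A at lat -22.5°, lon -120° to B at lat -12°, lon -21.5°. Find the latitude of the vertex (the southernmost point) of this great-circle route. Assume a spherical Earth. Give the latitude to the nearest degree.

The great circle lies in the plane with unit normal n̂ = (p₁ × p₂)/|p₁ × p₂|.
Here n̂_z ≈ +0.895; the vertex latitude is φ_max = arccos|n̂_z| ≈ 26.5°.
Check via Clairaut: cos φ_max = |cos φ₁| · sin C = cos(22.5°)·sin(104.3°) ≈ 0.895, again giving ≈ 26.5°.

≈ -26°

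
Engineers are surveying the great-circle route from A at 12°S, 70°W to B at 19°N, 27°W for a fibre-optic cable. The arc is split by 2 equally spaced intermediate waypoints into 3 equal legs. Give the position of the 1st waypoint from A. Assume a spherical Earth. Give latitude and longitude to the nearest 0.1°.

Convert each endpoint to a unit vector on the sphere (x = cos φ cos λ, y = cos φ sin λ, z = sin φ).
The central angle between the endpoints is δ = arccos(p₁·p₂) ≈ 0.916 rad (52.5°).
Interpolate at f = 1/3 with slerp weights a = sin((1−f)δ)/sin δ ≈ 0.723, b = sin(fδ)/sin δ ≈ 0.379.
p = a·p₁ + b·p₂ ≈ (0.561, -0.827, -0.027); φ = arcsin(p_z) ≈ -1.54°, λ = atan2(p_y, p_x) ≈ -55.85°.

≈ 1.5°S, 55.8°W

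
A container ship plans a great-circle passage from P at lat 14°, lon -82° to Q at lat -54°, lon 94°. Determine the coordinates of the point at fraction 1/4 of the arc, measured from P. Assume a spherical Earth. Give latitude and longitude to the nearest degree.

Convert each endpoint to a unit vector on the sphere (x = cos φ cos λ, y = cos φ sin λ, z = sin φ).
The central angle between the endpoints is δ = arccos(p₁·p₂) ≈ 2.441 rad (139.9°).
Interpolate at f = 1/4 with slerp weights a = sin((1−f)δ)/sin δ ≈ 1.500, b = sin(fδ)/sin δ ≈ 0.889.
p = a·p₁ + b·p₂ ≈ (0.166, -0.919, -0.357); φ = arcsin(p_z) ≈ -20.90°, λ = atan2(p_y, p_x) ≈ -79.76°.

≈ lat -21°, lon -80°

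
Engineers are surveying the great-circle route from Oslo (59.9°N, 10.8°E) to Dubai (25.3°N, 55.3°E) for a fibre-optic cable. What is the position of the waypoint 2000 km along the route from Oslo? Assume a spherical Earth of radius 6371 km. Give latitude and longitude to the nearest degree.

Write both endpoints as unit vectors p₁, p₂ with components (cos φ cos λ, cos φ sin λ, sin φ).
The central angle between the endpoints is δ = arccos(p₁·p₂) ≈ 0.805 rad (46.1°). The total great-circle distance is δ·R ≈ 0.805 × 6371 ≈ 5129 km, so the target fraction is f = 2000/5129 ≈ 0.390.
Interpolate at f ≈ 0.390 with slerp weights a = sin((1−f)δ)/sin δ ≈ 0.654, b = sin(fδ)/sin δ ≈ 0.428.
p = a·p₁ + b·p₂ ≈ (0.543, 0.380, 0.749); φ = arcsin(p_z) ≈ 48.51°, λ = atan2(p_y, p_x) ≈ 34.99°.

≈ (49°N, 35°E)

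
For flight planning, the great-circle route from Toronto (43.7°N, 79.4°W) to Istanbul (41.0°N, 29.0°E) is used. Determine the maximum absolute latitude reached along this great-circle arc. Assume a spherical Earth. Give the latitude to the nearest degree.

≈ 57°N

The great circle lies in the plane with unit normal n̂ = (p₁ × p₂)/|p₁ × p₂|.
Here n̂_z ≈ +0.539; the vertex latitude is φ_max = arccos|n̂_z| ≈ 57.4°.
Check via Clairaut: cos φ_max = |cos φ₁| · sin C = cos(43.7°)·sin(48.3°) ≈ 0.539, again giving ≈ 57.4°.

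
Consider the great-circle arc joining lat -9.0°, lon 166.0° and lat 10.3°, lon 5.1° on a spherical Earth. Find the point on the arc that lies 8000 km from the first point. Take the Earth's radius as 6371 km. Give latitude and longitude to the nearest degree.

From cos δ = sin φ₁ sin φ₂ + cos φ₁ cos φ₂ cos Δλ, the central angle is δ ≈ 2.812 rad (161.1°). The total great-circle distance is δ·R ≈ 2.812 × 6371 ≈ 17917 km, so the target fraction is f = 8000/17917 ≈ 0.447.
Interpolate at f ≈ 0.447 with slerp weights a = sin((1−f)δ)/sin δ ≈ 3.091, b = sin(fδ)/sin δ ≈ 2.939.
p = a·p₁ + b·p₂ ≈ (-0.082, 0.996, 0.042); φ = arcsin(p_z) ≈ 2.41°, λ = atan2(p_y, p_x) ≈ 94.71°.

≈ lat 2°, lon 95°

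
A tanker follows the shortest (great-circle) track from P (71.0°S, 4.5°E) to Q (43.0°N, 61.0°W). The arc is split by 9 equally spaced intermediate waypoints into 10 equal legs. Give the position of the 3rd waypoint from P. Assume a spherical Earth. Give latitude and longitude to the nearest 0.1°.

≈ (39.6°S, 33.8°W)

Write both endpoints as unit vectors p₁, p₂ with components (cos φ cos λ, cos φ sin λ, sin φ).
The central angle between the endpoints is δ = arccos(p₁·p₂) ≈ 2.148 rad (123.1°).
Interpolate at f = 3/10 with slerp weights a = sin((1−f)δ)/sin δ ≈ 1.191, b = sin(fδ)/sin δ ≈ 0.717.
p = a·p₁ + b·p₂ ≈ (0.641, -0.428, -0.637); φ = arcsin(p_z) ≈ -39.57°, λ = atan2(p_y, p_x) ≈ -33.76°.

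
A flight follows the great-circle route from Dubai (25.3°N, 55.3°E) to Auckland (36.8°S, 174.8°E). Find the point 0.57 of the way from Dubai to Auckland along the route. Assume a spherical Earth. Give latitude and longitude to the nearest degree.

≈ 16°S, 117°E

Convert each endpoint to a unit vector on the sphere (x = cos φ cos λ, y = cos φ sin λ, z = sin φ).
The central angle between the endpoints is δ = arccos(p₁·p₂) ≈ 2.230 rad (127.8°).
Interpolate at f = 0.57 with slerp weights a = sin((1−f)δ)/sin δ ≈ 1.036, b = sin(fδ)/sin δ ≈ 1.209.
p = a·p₁ + b·p₂ ≈ (-0.431, 0.857, -0.281); φ = arcsin(p_z) ≈ -16.35°, λ = atan2(p_y, p_x) ≈ 116.68°.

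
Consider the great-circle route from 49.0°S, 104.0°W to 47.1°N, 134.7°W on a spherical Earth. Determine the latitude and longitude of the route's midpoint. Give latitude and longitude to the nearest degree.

≈ 1°S, 120°W

Convert each endpoint to a unit vector on the sphere (x = cos φ cos λ, y = cos φ sin λ, z = sin φ).
The central angle between the endpoints is δ = arccos(p₁·p₂) ≈ 1.740 rad (99.7°).
Interpolate at f = 1/2 with slerp weights a = sin((1−f)δ)/sin δ ≈ 0.776, b = sin(fδ)/sin δ ≈ 0.776.
p = a·p₁ + b·p₂ ≈ (-0.494, -0.869, -0.017); φ = arcsin(p_z) ≈ -0.99°, λ = atan2(p_y, p_x) ≈ -119.64°.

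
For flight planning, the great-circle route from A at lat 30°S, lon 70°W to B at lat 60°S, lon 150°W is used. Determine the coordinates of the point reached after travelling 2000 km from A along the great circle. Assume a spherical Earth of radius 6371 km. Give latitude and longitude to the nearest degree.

≈ lat 44°S, lon 84°W

The haversine formula gives a central angle δ ≈ 1.038 rad (59.5°) between the endpoints. The total great-circle distance is δ·R ≈ 1.038 × 6371 ≈ 6611 km, so the target fraction is f = 2000/6611 ≈ 0.303.
Interpolate at f ≈ 0.303 with slerp weights a = sin((1−f)δ)/sin δ ≈ 0.769, b = sin(fδ)/sin δ ≈ 0.359.
p = a·p₁ + b·p₂ ≈ (0.072, -0.715, -0.695); φ = arcsin(p_z) ≈ -44.02°, λ = atan2(p_y, p_x) ≈ -84.21°.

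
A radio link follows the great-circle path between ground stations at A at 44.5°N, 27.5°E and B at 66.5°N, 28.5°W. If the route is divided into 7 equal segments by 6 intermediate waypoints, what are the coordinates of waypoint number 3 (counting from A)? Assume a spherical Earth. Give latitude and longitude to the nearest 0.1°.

Write both endpoints as unit vectors p₁, p₂ with components (cos φ cos λ, cos φ sin λ, sin φ).
The central angle between the endpoints is δ = arccos(p₁·p₂) ≈ 0.640 rad (36.7°).
Interpolate at f = 3/7 with slerp weights a = sin((1−f)δ)/sin δ ≈ 0.599, b = sin(fδ)/sin δ ≈ 0.454.
p = a·p₁ + b·p₂ ≈ (0.538, 0.111, 0.836); φ = arcsin(p_z) ≈ 56.69°, λ = atan2(p_y, p_x) ≈ 11.65°.

≈ 56.7°N, 11.7°E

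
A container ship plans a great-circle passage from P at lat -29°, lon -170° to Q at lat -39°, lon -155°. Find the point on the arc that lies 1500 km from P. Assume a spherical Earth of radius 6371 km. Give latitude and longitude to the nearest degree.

The haversine formula gives a central angle δ ≈ 0.278 rad (15.9°) between the endpoints. The total great-circle distance is δ·R ≈ 0.278 × 6371 ≈ 1770 km, so the target fraction is f = 1500/1770 ≈ 0.847.
Interpolate at f ≈ 0.847 with slerp weights a = sin((1−f)δ)/sin δ ≈ 0.155, b = sin(fδ)/sin δ ≈ 0.850.
p = a·p₁ + b·p₂ ≈ (-0.732, -0.303, -0.610); φ = arcsin(p_z) ≈ -37.60°, λ = atan2(p_y, p_x) ≈ -157.53°.

≈ lat -38°, lon -158°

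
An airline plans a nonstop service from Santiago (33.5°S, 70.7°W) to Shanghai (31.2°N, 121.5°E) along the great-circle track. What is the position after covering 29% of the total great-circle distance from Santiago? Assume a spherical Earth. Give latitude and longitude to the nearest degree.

≈ (28°S, 128°W)

Write both endpoints as unit vectors p₁, p₂ with components (cos φ cos λ, cos φ sin λ, sin φ).
The central angle between the endpoints is δ = arccos(p₁·p₂) ≈ 2.957 rad (169.4°).
Interpolate at f = 0.29 with slerp weights a = sin((1−f)δ)/sin δ ≈ 4.714, b = sin(fδ)/sin δ ≈ 4.130.
p = a·p₁ + b·p₂ ≈ (-0.546, -0.698, -0.463); φ = arcsin(p_z) ≈ -27.55°, λ = atan2(p_y, p_x) ≈ -128.05°.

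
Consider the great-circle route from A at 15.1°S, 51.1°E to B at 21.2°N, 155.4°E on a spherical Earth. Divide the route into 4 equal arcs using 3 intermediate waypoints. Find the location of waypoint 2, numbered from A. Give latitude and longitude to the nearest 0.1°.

Write both endpoints as unit vectors p₁, p₂ with components (cos φ cos λ, cos φ sin λ, sin φ).
The central angle between the endpoints is δ = arccos(p₁·p₂) ≈ 1.893 rad (108.5°).
Interpolate at f = 2/4 with slerp weights a = sin((1−f)δ)/sin δ ≈ 0.855, b = sin(fδ)/sin δ ≈ 0.855.
p = a·p₁ + b·p₂ ≈ (-0.206, 0.975, 0.086); φ = arcsin(p_z) ≈ 4.96°, λ = atan2(p_y, p_x) ≈ 101.96°.

≈ 5.0°N, 102.0°E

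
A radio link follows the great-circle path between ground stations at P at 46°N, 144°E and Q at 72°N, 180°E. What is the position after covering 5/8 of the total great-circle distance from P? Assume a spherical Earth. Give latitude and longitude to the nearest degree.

Write both endpoints as unit vectors p₁, p₂ with components (cos φ cos λ, cos φ sin λ, sin φ).
The central angle between the endpoints is δ = arccos(p₁·p₂) ≈ 0.540 rad (30.9°).
Interpolate at f = 5/8 with slerp weights a = sin((1−f)δ)/sin δ ≈ 0.391, b = sin(fδ)/sin δ ≈ 0.644.
p = a·p₁ + b·p₂ ≈ (-0.419, 0.160, 0.894); φ = arcsin(p_z) ≈ 63.37°, λ = atan2(p_y, p_x) ≈ 159.13°.

≈ 63°N, 159°E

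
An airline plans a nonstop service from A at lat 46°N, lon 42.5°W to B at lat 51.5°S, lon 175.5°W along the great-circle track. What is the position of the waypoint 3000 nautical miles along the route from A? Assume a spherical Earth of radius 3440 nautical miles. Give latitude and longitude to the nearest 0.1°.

Write both endpoints as unit vectors p₁, p₂ with components (cos φ cos λ, cos φ sin λ, sin φ).
The central angle between the endpoints is δ = arccos(p₁·p₂) ≈ 2.602 rad (149.1°). The total great-circle distance is δ·R ≈ 2.602 × 3440 ≈ 8951 nmi, so the target fraction is f = 3000/8951 ≈ 0.335.
Interpolate at f ≈ 0.335 with slerp weights a = sin((1−f)δ)/sin δ ≈ 1.922, b = sin(fδ)/sin δ ≈ 1.490.
p = a·p₁ + b·p₂ ≈ (0.059, -0.975, 0.216); φ = arcsin(p_z) ≈ 12.48°, λ = atan2(p_y, p_x) ≈ -86.51°.

≈ lat 12.5°N, lon 86.5°W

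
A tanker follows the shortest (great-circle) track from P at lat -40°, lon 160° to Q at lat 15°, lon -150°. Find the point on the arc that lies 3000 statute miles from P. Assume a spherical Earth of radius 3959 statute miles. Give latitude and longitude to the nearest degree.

The haversine formula gives a central angle δ ≈ 1.256 rad (72.0°) between the endpoints. The total great-circle distance is δ·R ≈ 1.256 × 3959 ≈ 4974 mi, so the target fraction is f = 3000/4974 ≈ 0.603.
Interpolate at f ≈ 0.603 with slerp weights a = sin((1−f)δ)/sin δ ≈ 0.503, b = sin(fδ)/sin δ ≈ 0.723.
p = a·p₁ + b·p₂ ≈ (-0.967, -0.217, -0.136); φ = arcsin(p_z) ≈ -7.83°, λ = atan2(p_y, p_x) ≈ -167.33°.

≈ lat -8°, lon -167°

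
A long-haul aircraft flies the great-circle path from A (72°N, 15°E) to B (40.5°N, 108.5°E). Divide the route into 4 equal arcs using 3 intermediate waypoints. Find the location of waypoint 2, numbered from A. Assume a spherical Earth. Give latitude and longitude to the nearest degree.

≈ (63°N, 86°E)

Convert each endpoint to a unit vector on the sphere (x = cos φ cos λ, y = cos φ sin λ, z = sin φ).
The central angle between the endpoints is δ = arccos(p₁·p₂) ≈ 0.923 rad (52.9°).
Interpolate at f = 2/4 with slerp weights a = sin((1−f)δ)/sin δ ≈ 0.558, b = sin(fδ)/sin δ ≈ 0.558.
p = a·p₁ + b·p₂ ≈ (0.032, 0.447, 0.894); φ = arcsin(p_z) ≈ 63.35°, λ = atan2(p_y, p_x) ≈ 85.92°.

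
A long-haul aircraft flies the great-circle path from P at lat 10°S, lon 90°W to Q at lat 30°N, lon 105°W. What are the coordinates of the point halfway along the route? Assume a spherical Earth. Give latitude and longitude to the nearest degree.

≈ lat 10°N, lon 97°W

From cos δ = sin φ₁ sin φ₂ + cos φ₁ cos φ₂ cos Δλ, the central angle is δ ≈ 0.742 rad (42.5°).
Interpolate at f = 1/2 with slerp weights a = sin((1−f)δ)/sin δ ≈ 0.537, b = sin(fδ)/sin δ ≈ 0.537.
p = a·p₁ + b·p₂ ≈ (-0.120, -0.977, 0.175); φ = arcsin(p_z) ≈ 10.08°, λ = atan2(p_y, p_x) ≈ -97.02°.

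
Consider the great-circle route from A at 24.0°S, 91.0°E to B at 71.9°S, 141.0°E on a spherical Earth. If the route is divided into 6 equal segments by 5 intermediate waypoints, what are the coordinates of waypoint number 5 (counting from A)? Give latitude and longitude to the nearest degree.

The haversine formula gives a central angle δ ≈ 0.965 rad (55.3°) between the endpoints.
Interpolate at f = 5/6 with slerp weights a = sin((1−f)δ)/sin δ ≈ 0.195, b = sin(fδ)/sin δ ≈ 0.876.
p = a·p₁ + b·p₂ ≈ (-0.215, 0.349, -0.912); φ = arcsin(p_z) ≈ -65.80°, λ = atan2(p_y, p_x) ≈ 121.57°.

≈ 66°S, 122°E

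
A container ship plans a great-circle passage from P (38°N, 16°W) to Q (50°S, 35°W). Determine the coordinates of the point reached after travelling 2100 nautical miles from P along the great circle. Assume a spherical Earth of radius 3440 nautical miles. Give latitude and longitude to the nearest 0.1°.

Convert each endpoint to a unit vector on the sphere (x = cos φ cos λ, y = cos φ sin λ, z = sin φ).
The central angle between the endpoints is δ = arccos(p₁·p₂) ≈ 1.563 rad (89.6°). The total great-circle distance is δ·R ≈ 1.563 × 3440 ≈ 5378 nmi, so the target fraction is f = 2100/5378 ≈ 0.390.
Interpolate at f ≈ 0.390 with slerp weights a = sin((1−f)δ)/sin δ ≈ 0.815, b = sin(fδ)/sin δ ≈ 0.573.
p = a·p₁ + b·p₂ ≈ (0.919, -0.388, 0.063); φ = arcsin(p_z) ≈ 3.60°, λ = atan2(p_y, p_x) ≈ -22.90°.

≈ (3.6°N, 22.9°W)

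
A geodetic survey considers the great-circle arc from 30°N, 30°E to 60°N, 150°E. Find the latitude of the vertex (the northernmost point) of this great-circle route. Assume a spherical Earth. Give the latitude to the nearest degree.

≈ 67°N

The great circle lies in the plane with unit normal n̂ = (p₁ × p₂)/|p₁ × p₂|.
Here n̂_z ≈ +0.384; the vertex latitude is φ_max = arccos|n̂_z| ≈ 67.4°.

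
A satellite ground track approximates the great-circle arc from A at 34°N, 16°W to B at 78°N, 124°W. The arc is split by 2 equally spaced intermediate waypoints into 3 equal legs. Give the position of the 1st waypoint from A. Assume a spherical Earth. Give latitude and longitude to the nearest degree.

Convert each endpoint to a unit vector on the sphere (x = cos φ cos λ, y = cos φ sin λ, z = sin φ).
The central angle between the endpoints is δ = arccos(p₁·p₂) ≈ 1.054 rad (60.4°).
Interpolate at f = 1/3 with slerp weights a = sin((1−f)δ)/sin δ ≈ 0.743, b = sin(fδ)/sin δ ≈ 0.396.
p = a·p₁ + b·p₂ ≈ (0.546, -0.238, 0.803); φ = arcsin(p_z) ≈ 53.41°, λ = atan2(p_y, p_x) ≈ -23.55°.

≈ 53°N, 24°W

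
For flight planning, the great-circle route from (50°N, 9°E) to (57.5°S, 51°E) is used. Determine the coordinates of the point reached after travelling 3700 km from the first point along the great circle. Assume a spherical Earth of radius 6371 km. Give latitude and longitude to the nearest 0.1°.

≈ (18.4°N, 22.0°E)

Write both endpoints as unit vectors p₁, p₂ with components (cos φ cos λ, cos φ sin λ, sin φ).
The central angle between the endpoints is δ = arccos(p₁·p₂) ≈ 1.971 rad (112.9°). The total great-circle distance is δ·R ≈ 1.971 × 6371 ≈ 12556 km, so the target fraction is f = 3700/12556 ≈ 0.295.
Interpolate at f ≈ 0.295 with slerp weights a = sin((1−f)δ)/sin δ ≈ 1.068, b = sin(fδ)/sin δ ≈ 0.596.
p = a·p₁ + b·p₂ ≈ (0.879, 0.356, 0.316); φ = arcsin(p_z) ≈ 18.41°, λ = atan2(p_y, p_x) ≈ 22.04°.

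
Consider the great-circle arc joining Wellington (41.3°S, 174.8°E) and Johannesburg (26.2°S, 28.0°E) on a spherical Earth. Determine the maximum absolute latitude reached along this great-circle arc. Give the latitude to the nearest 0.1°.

The great circle lies in the plane with unit normal n̂ = (p₁ × p₂)/|p₁ × p₂|.
Here n̂_z ≈ -0.384; the vertex latitude is φ_max = arccos|n̂_z| ≈ 67.4°.
Check via Clairaut: cos φ_max = |cos φ₁| · sin C = cos(41.3°)·sin(149.3°) ≈ 0.384, again giving ≈ 67.4°.

≈ 67.4°S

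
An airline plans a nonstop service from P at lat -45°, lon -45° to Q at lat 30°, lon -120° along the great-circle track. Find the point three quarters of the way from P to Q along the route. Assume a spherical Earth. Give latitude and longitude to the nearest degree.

≈ lat 11°, lon -102°

Write both endpoints as unit vectors p₁, p₂ with components (cos φ cos λ, cos φ sin λ, sin φ).
The central angle between the endpoints is δ = arccos(p₁·p₂) ≈ 1.767 rad (101.2°).
Interpolate at f = 3/4 with slerp weights a = sin((1−f)δ)/sin δ ≈ 0.436, b = sin(fδ)/sin δ ≈ 0.989.
p = a·p₁ + b·p₂ ≈ (-0.210, -0.960, 0.186); φ = arcsin(p_z) ≈ 10.74°, λ = atan2(p_y, p_x) ≈ -102.36°.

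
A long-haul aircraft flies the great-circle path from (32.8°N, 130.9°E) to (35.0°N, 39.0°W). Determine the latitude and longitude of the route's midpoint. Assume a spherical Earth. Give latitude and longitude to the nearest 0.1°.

≈ (82.5°N, 54.3°E)

Convert each endpoint to a unit vector on the sphere (x = cos φ cos λ, y = cos φ sin λ, z = sin φ).
The central angle between the endpoints is δ = arccos(p₁·p₂) ≈ 1.947 rad (111.5°).
Interpolate at f = 1/2 with slerp weights a = sin((1−f)δ)/sin δ ≈ 0.889, b = sin(fδ)/sin δ ≈ 0.889.
p = a·p₁ + b·p₂ ≈ (0.077, 0.107, 0.991); φ = arcsin(p_z) ≈ 82.46°, λ = atan2(p_y, p_x) ≈ 54.26°.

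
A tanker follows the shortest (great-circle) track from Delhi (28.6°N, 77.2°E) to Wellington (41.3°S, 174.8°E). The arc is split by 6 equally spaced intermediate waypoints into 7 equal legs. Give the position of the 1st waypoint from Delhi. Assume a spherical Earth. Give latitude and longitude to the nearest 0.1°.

Write both endpoints as unit vectors p₁, p₂ with components (cos φ cos λ, cos φ sin λ, sin φ).
The central angle between the endpoints is δ = arccos(p₁·p₂) ≈ 1.986 rad (113.8°).
Interpolate at f = 1/7 with slerp weights a = sin((1−f)δ)/sin δ ≈ 1.083, b = sin(fδ)/sin δ ≈ 0.306.
p = a·p₁ + b·p₂ ≈ (-0.018, 0.948, 0.317); φ = arcsin(p_z) ≈ 18.46°, λ = atan2(p_y, p_x) ≈ 91.09°.

≈ 18.5°N, 91.1°E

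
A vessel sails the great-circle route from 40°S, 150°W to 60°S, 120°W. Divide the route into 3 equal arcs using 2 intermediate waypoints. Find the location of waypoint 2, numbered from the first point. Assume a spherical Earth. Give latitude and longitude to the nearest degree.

Write both endpoints as unit vectors p₁, p₂ with components (cos φ cos λ, cos φ sin λ, sin φ).
The central angle between the endpoints is δ = arccos(p₁·p₂) ≈ 0.477 rad (27.3°).
Interpolate at f = 2/3 with slerp weights a = sin((1−f)δ)/sin δ ≈ 0.345, b = sin(fδ)/sin δ ≈ 0.681.
p = a·p₁ + b·p₂ ≈ (-0.399, -0.427, -0.811); φ = arcsin(p_z) ≈ -54.24°, λ = atan2(p_y, p_x) ≈ -133.06°.

≈ 54°S, 133°W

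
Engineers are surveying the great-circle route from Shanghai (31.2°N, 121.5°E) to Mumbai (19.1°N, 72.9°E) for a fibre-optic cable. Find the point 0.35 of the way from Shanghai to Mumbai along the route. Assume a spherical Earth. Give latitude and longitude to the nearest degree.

≈ (29°N, 103°E)

Write both endpoints as unit vectors p₁, p₂ with components (cos φ cos λ, cos φ sin λ, sin φ).
The central angle between the endpoints is δ = arccos(p₁·p₂) ≈ 0.790 rad (45.2°).
Interpolate at f = 0.35 with slerp weights a = sin((1−f)δ)/sin δ ≈ 0.691, b = sin(fδ)/sin δ ≈ 0.384.
p = a·p₁ + b·p₂ ≈ (-0.202, 0.851, 0.484); φ = arcsin(p_z) ≈ 28.94°, λ = atan2(p_y, p_x) ≈ 103.36°.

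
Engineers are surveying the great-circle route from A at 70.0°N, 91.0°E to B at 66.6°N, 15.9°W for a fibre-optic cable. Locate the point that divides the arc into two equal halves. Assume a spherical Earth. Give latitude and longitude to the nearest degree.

≈ 77°N, 32°E

The haversine formula gives a central angle δ ≈ 0.604 rad (34.6°) between the endpoints.
Interpolate at f = 1/2 with slerp weights a = sin((1−f)δ)/sin δ ≈ 0.524, b = sin(fδ)/sin δ ≈ 0.524.
p = a·p₁ + b·p₂ ≈ (0.197, 0.122, 0.973); φ = arcsin(p_z) ≈ 76.60°, λ = atan2(p_y, p_x) ≈ 31.81°.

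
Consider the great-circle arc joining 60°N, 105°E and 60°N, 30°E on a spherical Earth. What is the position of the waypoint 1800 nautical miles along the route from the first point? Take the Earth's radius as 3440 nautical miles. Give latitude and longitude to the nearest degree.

≈ 63°N, 40°E

Convert each endpoint to a unit vector on the sphere (x = cos φ cos λ, y = cos φ sin λ, z = sin φ).
The central angle between the endpoints is δ = arccos(p₁·p₂) ≈ 0.619 rad (35.4°). The total great-circle distance is δ·R ≈ 0.619 × 3440 ≈ 2128 nmi, so the target fraction is f = 1800/2128 ≈ 0.846.
Interpolate at f ≈ 0.846 with slerp weights a = sin((1−f)δ)/sin δ ≈ 0.164, b = sin(fδ)/sin δ ≈ 0.862.
p = a·p₁ + b·p₂ ≈ (0.352, 0.295, 0.888); φ = arcsin(p_z) ≈ 62.68°, λ = atan2(p_y, p_x) ≈ 39.94°.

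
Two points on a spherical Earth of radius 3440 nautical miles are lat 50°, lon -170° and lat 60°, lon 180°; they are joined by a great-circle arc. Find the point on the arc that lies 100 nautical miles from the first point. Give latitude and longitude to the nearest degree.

≈ lat 51°, lon -171°

From cos δ = sin φ₁ sin φ₂ + cos φ₁ cos φ₂ cos Δλ, the central angle is δ ≈ 0.201 rad (11.5°). The total great-circle distance is δ·R ≈ 0.201 × 3440 ≈ 690 nmi, so the target fraction is f = 100/690 ≈ 0.145.
Interpolate at f ≈ 0.145 with slerp weights a = sin((1−f)δ)/sin δ ≈ 0.857, b = sin(fδ)/sin δ ≈ 0.146.
p = a·p₁ + b·p₂ ≈ (-0.615, -0.096, 0.783); φ = arcsin(p_z) ≈ 51.49°, λ = atan2(p_y, p_x) ≈ -171.16°.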